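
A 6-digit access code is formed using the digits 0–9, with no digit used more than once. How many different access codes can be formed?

Choose and order 6 of the 10 symbols: the first digit has 10 options, the next 9, and so on down to 5.
10 × 9 × 8 × 7 × 6 × 5 = 151200.

151200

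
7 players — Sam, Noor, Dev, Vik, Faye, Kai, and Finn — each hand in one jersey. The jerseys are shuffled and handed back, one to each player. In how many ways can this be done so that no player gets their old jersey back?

Count assignments avoiding every fixed point. For any j of the 7 players fixed to their old jersey, the other 7−j can be arranged in (7−j)! ways.
By inclusion–exclusion this is Σ_{j=0}^{7} (−1)^j C(7,j)·(7−j)!.
Computing: 5040 − 5040 + 2520 − 840 + 210 − 42 + 7 − 1 = 1854.

1854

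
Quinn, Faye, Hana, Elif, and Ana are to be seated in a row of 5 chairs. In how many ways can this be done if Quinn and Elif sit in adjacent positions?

48

Place the 3 others and the Quinn-Elif pair as 4 objects in a line; the pair has 2 internal arrangements.
So the count is 2·(4)! = 48.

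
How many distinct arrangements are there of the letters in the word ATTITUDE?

The 8 letters of ATTITUDE have repeats: T appearing 3 times.
So there are 8! / (3!) = 6720 distinguishable arrangements.

6720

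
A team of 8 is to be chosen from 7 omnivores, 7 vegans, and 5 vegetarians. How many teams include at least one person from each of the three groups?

71589

Total 8-person selections from all 19: C(19,8) = 75582.
Selections missing a whole group: no omnivores → C(12,8) = 495; no vegans → C(12,8) = 495; no vegetarians → C(14,8) = 3003.
Add back selections omitting two groups (i.e. drawn from a single group): C(7,8) + C(7,8) + C(5,8) = 0.
By inclusion–exclusion: 75582 − 3993 + 0 = 71589.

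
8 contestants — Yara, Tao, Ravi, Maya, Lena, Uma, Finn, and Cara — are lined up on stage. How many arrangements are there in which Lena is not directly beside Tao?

There are 8! = 40320 arrangements in all. If Lena and Tao are adjacent, merging them into one block gives 2·(7)! = 10080 arrangements.
Complementary counting: 40320 − 10080 = 30240.

30240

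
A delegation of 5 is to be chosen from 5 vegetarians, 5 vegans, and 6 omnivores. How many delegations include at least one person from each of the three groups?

3200

Total 5-person selections from all 16: C(16,5) = 4368.
Selections missing a whole group: no vegetarians → C(11,5) = 462; no vegans → C(11,5) = 462; no omnivores → C(10,5) = 252.
Add back selections omitting two groups (i.e. drawn from a single group): C(5,5) + C(5,5) + C(6,5) = 8.
By inclusion–exclusion: 4368 − 1176 + 8 = 3200.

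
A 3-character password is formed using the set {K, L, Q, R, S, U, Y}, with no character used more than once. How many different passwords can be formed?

Choose and order 3 of the 7 symbols: the first character has 7 options, the next 6, then 5.
That product is 7 × 6 × 5 = 210.

210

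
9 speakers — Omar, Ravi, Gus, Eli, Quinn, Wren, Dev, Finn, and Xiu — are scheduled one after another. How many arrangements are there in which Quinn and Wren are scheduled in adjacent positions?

Treat {Quinn, Wren} as a single unit. There are 8 units to order, and the pair itself can be ordered 2 ways.
That gives 2 × 8! = 2 × 40320 = 80640.

80640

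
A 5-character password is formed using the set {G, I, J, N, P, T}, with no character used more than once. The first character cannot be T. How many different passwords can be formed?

The first character has 6−1 = 5 choices (anything except T).
The remaining 4 characters are filled from the other 5 symbols without repetition: 5 × 4 × 3 × 2 = 120.
Total: 5 × 120 = 600.

600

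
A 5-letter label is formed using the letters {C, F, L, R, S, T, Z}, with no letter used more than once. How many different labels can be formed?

This is a permutation of 5 out of 7: P(7,5) = 7!/2!.
7 × 6 × 5 × 4 × 3 = 2520.

2520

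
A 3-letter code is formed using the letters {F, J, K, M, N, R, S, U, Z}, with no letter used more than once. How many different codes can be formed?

With no repetition, fill the 3 letters in order: 9 choices, then 8, down to 7.
That product is 9 × 8 × 7 = 504.

504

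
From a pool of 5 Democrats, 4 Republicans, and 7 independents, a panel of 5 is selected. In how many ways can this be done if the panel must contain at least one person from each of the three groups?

Unrestricted: C(16,5) = 4368 ways to pick any 5 of the 16.
Selections missing a whole group: no Democrats → C(11,5) = 462; no Republicans → C(12,5) = 792; no independents → C(9,5) = 126.
Add back selections omitting two groups (i.e. drawn from a single group): C(5,5) + C(4,5) + C(7,5) = 22.
By inclusion–exclusion: 4368 − 1380 + 22 = 3010.

3010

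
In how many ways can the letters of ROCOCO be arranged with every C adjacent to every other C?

Treat the 2 copies of C as a single block. The multiset to arrange is then {CC, O, O, O, R}, 5 items in all.
That gives (5)!/(3!) = 20 arrangements.

20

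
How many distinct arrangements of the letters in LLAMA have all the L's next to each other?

Treat the 2 copies of L as a single block. The multiset to arrange is then {LL, A, A, M}, 4 items in all.
That gives (4)!/(2!) = 12 arrangements.

12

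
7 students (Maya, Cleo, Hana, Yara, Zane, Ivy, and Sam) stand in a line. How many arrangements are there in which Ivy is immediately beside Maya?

1440

Glue Ivy and Maya into one block (2 internal orders), leaving 6 units to arrange in a row.
That gives 2 × 6! = 2 × 720 = 1440.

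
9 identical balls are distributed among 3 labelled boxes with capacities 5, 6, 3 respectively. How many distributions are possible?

Ignoring the caps, the number of non-negative solutions to x_1+…+x_3 = 9 is C(11,2) = 55.
Subtract solutions that violate a single cap (substitute x_i' = x_i − (cap_i+1)): x_1 ≥ 6 gives C(5,2) = 10; x_2 ≥ 7 gives C(4,2) = 6; x_3 ≥ 4 gives C(7,2) = 21. Together 37.
No two caps can be exceeded simultaneously, so the pair terms are all 0.
By inclusion–exclusion the count is 55 − 37 + 0 = 18.

18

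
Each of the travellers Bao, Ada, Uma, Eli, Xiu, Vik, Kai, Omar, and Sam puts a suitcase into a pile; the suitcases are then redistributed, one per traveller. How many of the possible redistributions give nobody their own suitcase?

This is the derangement count D_9: permutations of 9 items with no fixed point.
By inclusion–exclusion this is Σ_{j=0}^{9} (−1)^j C(9,j)·(9−j)!.
Computing: 362880 − 362880 + 181440 − 60480 + 15120 − 3024 + 504 − 72 + 9 − 1 = 133496.

133496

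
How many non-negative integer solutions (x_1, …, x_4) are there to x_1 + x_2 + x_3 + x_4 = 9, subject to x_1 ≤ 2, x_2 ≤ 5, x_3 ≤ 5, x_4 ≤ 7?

94

Ignoring the caps, the number of non-negative solutions to x_1+…+x_4 = 9 is C(12,3) = 220.
Subtract solutions that violate a single cap (substitute x_i' = x_i − (cap_i+1)): x_1 ≥ 3 gives C(9,3) = 84; x_2 ≥ 6 gives C(6,3) = 20; x_3 ≥ 6 gives C(6,3) = 20; x_4 ≥ 8 gives C(4,3) = 4. Together 128.
Add back pairs where two caps are both exceeded: 1 + 1 + 0 + 0 + 0 + 0 = 2.
By inclusion–exclusion the count is 220 − 128 + 2 = 94.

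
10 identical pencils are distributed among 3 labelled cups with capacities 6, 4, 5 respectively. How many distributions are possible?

Ignoring the caps, the number of non-negative solutions to x_1+…+x_3 = 10 is C(12,2) = 66.
Subtract solutions that violate a single cap (substitute x_i' = x_i − (cap_i+1)): x_1 ≥ 7 gives C(5,2) = 10; x_2 ≥ 5 gives C(7,2) = 21; x_3 ≥ 6 gives C(6,2) = 15. Together 46.
No two caps can be exceeded simultaneously, so the pair terms are all 0.
By inclusion–exclusion the count is 66 − 46 + 0 = 20.

20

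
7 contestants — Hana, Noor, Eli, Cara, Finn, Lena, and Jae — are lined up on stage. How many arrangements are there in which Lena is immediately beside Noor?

Glue Lena and Noor into one block (2 internal orders), leaving 6 units to arrange in a row.
So the count is 2·(6)! = 1440.

1440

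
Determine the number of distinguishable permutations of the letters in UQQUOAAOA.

7560

The 9 letters of UQQUOAAOA have repeats: A appearing 3 times, O appearing twice, Q appearing twice, and U appearing twice.
So there are 9! / (3!·2!·2!·2!) = 7560 distinguishable arrangements.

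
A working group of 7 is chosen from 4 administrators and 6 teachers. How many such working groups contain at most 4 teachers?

80

Split by how many teachers are chosen (0 through 4).
Sum: C(6,0)·C(4,7) + C(6,1)·C(4,6) + C(6,2)·C(4,5) + C(6,3)·C(4,4) + C(6,4)·C(4,3) = 0 + 0 + 0 + 20 + 60 = 80.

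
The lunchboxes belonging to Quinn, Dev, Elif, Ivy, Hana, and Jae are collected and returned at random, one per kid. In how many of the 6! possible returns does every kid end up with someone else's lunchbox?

265

Let Aᵢ be the assignments in which kid i gets their own lunchbox. We want the size of the complement of A₁∪…∪A_6.
By inclusion–exclusion this is Σ_{j=0}^{6} (−1)^j C(6,j)·(6−j)!.
Computing: 720 − 720 + 360 − 120 + 30 − 6 + 1 = 265.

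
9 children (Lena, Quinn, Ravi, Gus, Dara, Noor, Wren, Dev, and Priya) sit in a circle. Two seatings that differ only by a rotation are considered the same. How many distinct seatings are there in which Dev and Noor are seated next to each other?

Glue Dev and Noor into a block (2 internal orders). Seating 8 units around a circle gives (7)! arrangements.
So 2 × (7)! = 2 × 5040 = 10080.

10080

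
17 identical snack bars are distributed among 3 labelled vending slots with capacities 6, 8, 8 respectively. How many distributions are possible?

Ignoring the caps, the number of non-negative solutions to x_1+…+x_3 = 17 is C(19,2) = 171.
Subtract solutions that violate a single cap (substitute x_i' = x_i − (cap_i+1)): x_1 ≥ 7 gives C(12,2) = 66; x_2 ≥ 9 gives C(10,2) = 45; x_3 ≥ 9 gives C(10,2) = 45. Together 156.
Add back pairs where two caps are both exceeded: 3 + 3 + 0 = 6.
By inclusion–exclusion the count is 171 − 156 + 6 = 21.

21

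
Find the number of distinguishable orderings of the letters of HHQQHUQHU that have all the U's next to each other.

Treat the 2 copies of U as a single block. The multiset to arrange is then {UU, H, H, H, H, Q, Q, Q}, 8 items in all.
That gives (8)!/(4!·3!) = 280 arrangements.

280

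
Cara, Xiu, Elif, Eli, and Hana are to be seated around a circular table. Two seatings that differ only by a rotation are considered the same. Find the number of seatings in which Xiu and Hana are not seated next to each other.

Without the restriction there are (4)! = 24 seatings.
Seatings with Xiu beside Hana: treat them as a block with 2 internal orders, giving 2 × (3)! = 12.
Subtracting, 24 − 12 = 12.

12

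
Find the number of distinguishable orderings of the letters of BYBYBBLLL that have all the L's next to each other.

105

Treat the 3 copies of L as a single block. The multiset to arrange is then {LLL, B, B, B, B, Y, Y}, 7 items in all.
That gives (7)!/(4!·2!) = 105 arrangements.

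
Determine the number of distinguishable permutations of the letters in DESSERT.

1260

DESSERT has 7 letters with E appearing twice and S appearing twice.
So there are 7! / (2!·2!) = 1260 distinguishable arrangements.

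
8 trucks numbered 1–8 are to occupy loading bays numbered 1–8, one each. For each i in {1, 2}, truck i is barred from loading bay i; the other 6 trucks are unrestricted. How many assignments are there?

Let Aᵢ (for i ∈ {1, 2}) be the placements that put truck i in its forbidden loading bay. Any j of these fix j positions, leaving (8−j)! ways to fill the rest, and there are C(2,j) ways to pick which j.
By inclusion–exclusion, the number of valid placements is Σ_{j=0}^{2} (−1)^j C(2,j)·(8−j)!.
Computing: 40320 − 10080 + 720 = 30960.

30960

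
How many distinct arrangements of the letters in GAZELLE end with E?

360

With the last slot taken by E, it remains to arrange the other 6 letters (GAZLLE).
Those 6 letters have L appearing twice, giving (6)!/(2!) = 360.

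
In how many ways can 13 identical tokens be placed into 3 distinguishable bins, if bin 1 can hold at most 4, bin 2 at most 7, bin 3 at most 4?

By stars and bars, unrestricted non-negative solutions to x_1+…+x_3 = 13 number C(13+2,2) = 105.
Subtract solutions that violate a single cap (substitute x_i' = x_i − (cap_i+1)): x_1 ≥ 5 gives C(10,2) = 45; x_2 ≥ 8 gives C(7,2) = 21; x_3 ≥ 5 gives C(10,2) = 45. Together 111.
Add back pairs where two caps are both exceeded: 1 + 10 + 1 = 12.
By inclusion–exclusion the count is 105 − 111 + 12 = 6.

6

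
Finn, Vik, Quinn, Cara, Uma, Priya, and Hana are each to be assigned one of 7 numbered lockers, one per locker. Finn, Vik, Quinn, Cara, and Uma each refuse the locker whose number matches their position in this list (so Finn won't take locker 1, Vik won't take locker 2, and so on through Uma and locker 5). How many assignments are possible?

2428

Let Aᵢ (for 1 ≤ i ≤ 5) be the placements that put person i in their forbidden locker. Any j of these fix j positions, leaving (7−j)! ways to fill the rest, and there are C(5,j) ways to pick which j.
By inclusion–exclusion, the number of valid placements is Σ_{j=0}^{5} (−1)^j C(5,j)·(7−j)!.
Computing: 5040 − 3600 + 1200 − 240 + 30 − 2 = 2428.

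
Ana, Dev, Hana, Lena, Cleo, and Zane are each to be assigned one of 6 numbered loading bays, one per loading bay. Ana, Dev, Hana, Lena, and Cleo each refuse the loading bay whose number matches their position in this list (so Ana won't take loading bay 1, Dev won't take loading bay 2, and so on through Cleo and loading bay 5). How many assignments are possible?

309

Let Aᵢ (for 1 ≤ i ≤ 5) be the placements that put person i in their forbidden loading bay. Any j of these fix j positions, leaving (6−j)! ways to fill the rest, and there are C(5,j) ways to pick which j.
By inclusion–exclusion, the number of valid placements is Σ_{j=0}^{5} (−1)^j C(5,j)·(6−j)!.
Computing: 720 − 600 + 240 − 60 + 10 − 1 = 309.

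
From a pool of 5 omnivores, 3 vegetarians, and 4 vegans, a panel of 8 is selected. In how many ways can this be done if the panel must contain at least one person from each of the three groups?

With no constraint there are C(12,8) = 495 possible selections.
Selections missing a whole group: no omnivores → C(7,8) = 0; no vegetarians → C(9,8) = 9; no vegans → C(8,8) = 1.
Add back selections omitting two groups (i.e. drawn from a single group): C(5,8) + C(3,8) + C(4,8) = 0.
By inclusion–exclusion: 495 − 10 + 0 = 485.

485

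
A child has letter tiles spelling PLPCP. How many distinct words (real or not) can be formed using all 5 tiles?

20

The 5 letters of PLPCP have repeats: P appearing 3 times.
Dividing 5! = 120 by 3! = 6 for the repeated letters gives 20.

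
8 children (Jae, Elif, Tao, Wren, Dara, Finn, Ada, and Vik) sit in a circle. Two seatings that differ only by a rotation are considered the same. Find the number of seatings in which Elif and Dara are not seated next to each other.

3600

All circular seatings of 8 people number (7)! = 5040.
Those with Elif next to Dara: fuse the pair into one unit and seat 7 units around a circle — 2·(6)! = 1440.
Subtracting, 5040 − 1440 = 3600.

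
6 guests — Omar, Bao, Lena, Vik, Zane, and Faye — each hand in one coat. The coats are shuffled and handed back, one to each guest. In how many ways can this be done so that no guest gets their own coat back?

265

Let Aᵢ be the assignments in which guest i gets their own coat. We want the size of the complement of A₁∪…∪A_6.
By inclusion–exclusion this is Σ_{j=0}^{6} (−1)^j C(6,j)·(6−j)!.
Computing: 720 − 720 + 360 − 120 + 30 − 6 + 1 = 265.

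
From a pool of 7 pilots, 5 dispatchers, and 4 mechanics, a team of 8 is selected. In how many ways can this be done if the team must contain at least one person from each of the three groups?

Total 8-person selections from all 16: C(16,8) = 12870.
Selections missing a whole group: no pilots → C(9,8) = 9; no dispatchers → C(11,8) = 165; no mechanics → C(12,8) = 495.
Add back selections omitting two groups (i.e. drawn from a single group): C(7,8) + C(5,8) + C(4,8) = 0.
By inclusion–exclusion: 12870 − 669 + 0 = 12201.

12201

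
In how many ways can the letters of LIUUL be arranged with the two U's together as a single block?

Treat the 2 copies of U as a single block. The multiset to arrange is then {UU, I, L, L}, 4 items in all.
That gives (4)!/(2!) = 12 arrangements.

12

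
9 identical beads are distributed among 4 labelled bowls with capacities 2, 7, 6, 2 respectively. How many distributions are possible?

Without the upper bounds there are C(12,3) = 220 ways to split 9 among 4 bowls.
Subtract solutions that violate a single cap (substitute x_i' = x_i − (cap_i+1)): x_1 ≥ 3 gives C(9,3) = 84; x_2 ≥ 8 gives C(4,3) = 4; x_3 ≥ 7 gives C(5,3) = 10; x_4 ≥ 3 gives C(9,3) = 84. Together 182.
Add back pairs where two caps are both exceeded: 0 + 0 + 20 + 0 + 0 + 0 = 20.
By inclusion–exclusion the count is 220 − 182 + 20 = 58.

58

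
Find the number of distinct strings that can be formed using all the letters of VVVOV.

VVVOV has 5 letters with V appearing 4 times.
So there are 5! / (4!) = 5 distinguishable arrangements.

5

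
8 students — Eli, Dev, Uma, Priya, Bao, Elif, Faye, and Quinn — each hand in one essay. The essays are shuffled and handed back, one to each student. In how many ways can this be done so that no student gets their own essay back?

14833

This is the derangement count D_8: permutations of 8 items with no fixed point.
By inclusion–exclusion this is Σ_{j=0}^{8} (−1)^j C(8,j)·(8−j)!.
Computing: 40320 − 40320 + 20160 − 6720 + 1680 − 336 + 56 − 8 + 1 = 14833.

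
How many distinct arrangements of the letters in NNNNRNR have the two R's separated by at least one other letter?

15

Total arrangements of NNNNRNR: 7!/(5!·2!) = 21.
If the two R's are adjacent, glue them into one block, leaving 6 items to arrange: (6)!/(5!) = 6 ways.
Hence 21 − 6 = 15.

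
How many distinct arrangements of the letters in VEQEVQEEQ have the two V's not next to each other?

Total arrangements of VEQEVQEEQ: 9!/(4!·3!·2!) = 1260.
Arrangements with the V's together: treat VV as one letter, giving (8)!/(4!·3!) = 280.
Subtracting, 1260 − 280 = 980 arrangements keep the V's apart.

980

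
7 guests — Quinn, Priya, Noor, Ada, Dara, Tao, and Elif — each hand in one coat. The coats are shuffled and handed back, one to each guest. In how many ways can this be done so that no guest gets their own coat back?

1854

Let Aᵢ be the assignments in which guest i gets their own coat. We want the size of the complement of A₁∪…∪A_7.
By inclusion–exclusion this is Σ_{j=0}^{7} (−1)^j C(7,j)·(7−j)!.
Computing: 5040 − 5040 + 2520 − 840 + 210 − 42 + 7 − 1 = 1854.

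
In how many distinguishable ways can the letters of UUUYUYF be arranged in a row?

UUUYUYF has 7 letters with U appearing 4 times and Y appearing twice.
So there are 7! / (4!·2!) = 105 distinguishable arrangements.

105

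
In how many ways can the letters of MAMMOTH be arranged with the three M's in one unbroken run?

120

Treat the 3 copies of M as a single block. The multiset to arrange is then {MMM, A, H, O, T}, 5 items in all.
All 5 items are distinct, so there are (5)! = 120 arrangements.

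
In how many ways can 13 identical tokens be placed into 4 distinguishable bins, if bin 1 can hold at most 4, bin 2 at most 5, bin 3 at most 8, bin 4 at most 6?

171

Ignoring the caps, the number of non-negative solutions to x_1+…+x_4 = 13 is C(16,3) = 560.
Subtract solutions that violate a single cap (substitute x_i' = x_i − (cap_i+1)): x_1 ≥ 5 gives C(11,3) = 165; x_2 ≥ 6 gives C(10,3) = 120; x_3 ≥ 9 gives C(7,3) = 35; x_4 ≥ 7 gives C(9,3) = 84. Together 404.
Add back pairs where two caps are both exceeded: 10 + 0 + 4 + 0 + 1 + 0 = 15.
By inclusion–exclusion the count is 560 − 404 + 15 = 171.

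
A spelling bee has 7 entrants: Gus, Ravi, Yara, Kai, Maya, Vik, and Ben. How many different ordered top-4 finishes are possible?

There are 7 choices for 1st place, 6 for 2nd, and so on down to 4 for position 4.
That gives 7 × 6 × 5 × 4 = 840.

840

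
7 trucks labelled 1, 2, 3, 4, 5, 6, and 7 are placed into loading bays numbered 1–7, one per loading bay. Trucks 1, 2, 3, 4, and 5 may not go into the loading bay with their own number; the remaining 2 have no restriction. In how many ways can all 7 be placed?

Let Aᵢ (for 1 ≤ i ≤ 5) be the placements that put truck i in its forbidden loading bay. Any j of these fix j positions, leaving (7−j)! ways to fill the rest, and there are C(5,j) ways to pick which j.
By inclusion–exclusion, the number of valid placements is Σ_{j=0}^{5} (−1)^j C(5,j)·(7−j)!.
Computing: 5040 − 3600 + 1200 − 240 + 30 − 2 = 2428.

2428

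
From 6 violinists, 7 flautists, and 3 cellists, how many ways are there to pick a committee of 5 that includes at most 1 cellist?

3432

Split by how many cellists are chosen (0 through 1).
Sum: C(3,0)·C(13,5) + C(3,1)·C(13,4) = 1287 + 2145 = 3432.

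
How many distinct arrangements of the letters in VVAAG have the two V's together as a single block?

Treat the 2 copies of V as a single block. The multiset to arrange is then {VV, A, A, G}, 4 items in all.
That gives (4)!/(2!) = 12 arrangements.

12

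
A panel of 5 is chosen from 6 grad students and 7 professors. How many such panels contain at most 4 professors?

Split by how many professors are chosen (0 through 4).
Sum: C(7,0)·C(6,5) + C(7,1)·C(6,4) + C(7,2)·C(6,3) + C(7,3)·C(6,2) + C(7,4)·C(6,1) = 6 + 105 + 420 + 525 + 210 = 1266.

1266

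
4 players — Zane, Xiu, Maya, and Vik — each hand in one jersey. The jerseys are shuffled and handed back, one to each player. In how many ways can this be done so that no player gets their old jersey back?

9

Let Aᵢ be the assignments in which player i gets their old jersey. We want the size of the complement of A₁∪…∪A_4.
By inclusion–exclusion this is Σ_{j=0}^{4} (−1)^j C(4,j)·(4−j)!.
Computing: 24 − 24 + 12 − 4 + 1 = 9.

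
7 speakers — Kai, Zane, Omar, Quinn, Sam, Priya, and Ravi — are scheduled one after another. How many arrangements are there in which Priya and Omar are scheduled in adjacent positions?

1440

Treat {Priya, Omar} as a single unit. There are 6 units to order, and the pair itself can be ordered 2 ways.
So the count is 2·(6)! = 1440.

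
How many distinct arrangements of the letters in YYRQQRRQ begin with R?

With the first slot taken by R, it remains to arrange the other 7 letters (YYQQRRQ).
Those 7 letters have Q appearing 3 times, R appearing twice, and Y appearing twice, giving (7)!/(3!·2!·2!) = 210.

210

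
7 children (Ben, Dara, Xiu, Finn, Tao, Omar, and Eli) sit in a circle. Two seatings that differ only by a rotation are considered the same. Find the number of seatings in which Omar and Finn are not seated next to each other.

All circular seatings of 7 people number (6)! = 720.
Those with Omar next to Finn: fuse the pair into one unit and seat 6 units around a circle — 2·(5)! = 240.
Subtracting, 720 − 240 = 480.

480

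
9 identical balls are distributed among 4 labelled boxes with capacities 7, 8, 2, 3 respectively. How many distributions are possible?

By stars and bars, unrestricted non-negative solutions to x_1+…+x_4 = 9 number C(9+3,3) = 220.
Subtract solutions that violate a single cap (substitute x_i' = x_i − (cap_i+1)): x_1 ≥ 8 gives C(4,3) = 4; x_2 ≥ 9 gives C(3,3) = 1; x_3 ≥ 3 gives C(9,3) = 84; x_4 ≥ 4 gives C(8,3) = 56. Together 145.
Add back pairs where two caps are both exceeded: 0 + 0 + 0 + 0 + 0 + 10 = 10.
By inclusion–exclusion the count is 220 − 145 + 10 = 85.

85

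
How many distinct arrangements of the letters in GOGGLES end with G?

With the last slot taken by G, it remains to arrange the other 6 letters (OGGLES).
Those 6 letters have G appearing twice, giving (6)!/(2!) = 360.

360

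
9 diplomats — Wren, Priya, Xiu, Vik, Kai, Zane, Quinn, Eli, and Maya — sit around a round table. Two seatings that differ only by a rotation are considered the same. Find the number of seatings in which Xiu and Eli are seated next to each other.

10080

Treat {Xiu, Eli} as one unit (2 internal orders) and seat the resulting 8 units around the table: (7)! circular arrangements.
So 2 × (7)! = 2 × 5040 = 10080.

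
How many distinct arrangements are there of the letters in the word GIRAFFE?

2520

Letter multiplicities in GIRAFFE: A×1, E×1, F×2, G×1, I×1, R×1.
The number of distinct arrangements is 7!/(2!) = 5040/2 = 2520.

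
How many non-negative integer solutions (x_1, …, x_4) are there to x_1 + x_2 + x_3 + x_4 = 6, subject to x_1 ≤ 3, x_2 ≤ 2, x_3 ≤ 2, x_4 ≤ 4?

31

By stars and bars, unrestricted non-negative solutions to x_1+…+x_4 = 6 number C(6+3,3) = 84.
Subtract solutions that violate a single cap (substitute x_i' = x_i − (cap_i+1)): x_1 ≥ 4 gives C(5,3) = 10; x_2 ≥ 3 gives C(6,3) = 20; x_3 ≥ 3 gives C(6,3) = 20; x_4 ≥ 5 gives C(4,3) = 4. Together 54.
Add back pairs where two caps are both exceeded: 0 + 0 + 0 + 1 + 0 + 0 = 1.
By inclusion–exclusion the count is 84 − 54 + 1 = 31.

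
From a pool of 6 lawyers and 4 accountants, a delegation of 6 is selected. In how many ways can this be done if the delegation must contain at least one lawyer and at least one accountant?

With no constraint there are C(10,6) = 210 possible selections.
Subtract selections that omit an entire group: no lawyers → C(4,6) = 0; no accountants → C(6,6) = 1.
Both groups omitted at once is impossible, so 210 − 1 = 209.

209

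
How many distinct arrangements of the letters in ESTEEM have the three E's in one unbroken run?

24

Treat the 3 copies of E as a single block. The multiset to arrange is then {EEE, M, S, T}, 4 items in all.
All 4 items are distinct, so there are (4)! = 24 arrangements.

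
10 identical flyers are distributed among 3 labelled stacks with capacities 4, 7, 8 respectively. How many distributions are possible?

36

Without the upper bounds there are C(12,2) = 66 ways to split 10 among 3 stacks.
Subtract solutions that violate a single cap (substitute x_i' = x_i − (cap_i+1)): x_1 ≥ 5 gives C(7,2) = 21; x_2 ≥ 8 gives C(4,2) = 6; x_3 ≥ 9 gives C(3,2) = 3. Together 30.
No two caps can be exceeded simultaneously, so the pair terms are all 0.
By inclusion–exclusion the count is 66 − 30 + 0 = 36.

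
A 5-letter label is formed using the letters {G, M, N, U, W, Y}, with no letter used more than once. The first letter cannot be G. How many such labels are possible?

600

The first letter has 6−1 = 5 choices (anything except G).
The remaining 4 letters are filled from the other 5 symbols without repetition: 5 × 4 × 3 × 2 = 120.
Total: 5 × 120 = 600.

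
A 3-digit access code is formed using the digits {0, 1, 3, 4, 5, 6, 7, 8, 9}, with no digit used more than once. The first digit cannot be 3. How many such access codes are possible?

The first digit has 9−1 = 8 choices (anything except 3).
The remaining 2 digits are filled from the other 8 symbols without repetition: 8 × 7 = 56.
Total: 8 × 56 = 448.

448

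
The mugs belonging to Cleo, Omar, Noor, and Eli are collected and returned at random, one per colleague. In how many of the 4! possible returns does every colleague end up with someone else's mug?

Count assignments avoiding every fixed point. For any j of the 4 colleagues fixed to their own mug, the other 4−j can be arranged in (4−j)! ways.
By inclusion–exclusion this is Σ_{j=0}^{4} (−1)^j C(4,j)·(4−j)!.
Computing: 24 − 24 + 12 − 4 + 1 = 9.

9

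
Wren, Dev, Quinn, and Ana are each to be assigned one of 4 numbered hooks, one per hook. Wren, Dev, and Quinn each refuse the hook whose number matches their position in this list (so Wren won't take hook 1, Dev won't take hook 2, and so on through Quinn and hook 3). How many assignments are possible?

Let Aᵢ (for i ∈ {1, 2, 3}) be the placements that put person i in their forbidden hook. Any j of these fix j positions, leaving (4−j)! ways to fill the rest, and there are C(3,j) ways to pick which j.
By inclusion–exclusion, the number of valid placements is Σ_{j=0}^{3} (−1)^j C(3,j)·(4−j)!.
Computing: 24 − 18 + 6 − 1 = 11.

11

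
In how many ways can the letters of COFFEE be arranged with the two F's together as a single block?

Treat the 2 copies of F as a single block. The multiset to arrange is then {FF, C, E, E, O}, 5 items in all.
That gives (5)!/(2!) = 60 arrangements.

60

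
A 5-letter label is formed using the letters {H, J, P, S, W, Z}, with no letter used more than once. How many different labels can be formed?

720

This is a permutation of 5 out of 6: P(6,5) = 6!/1!.
6 × 5 × 4 × 3 × 2 = 720.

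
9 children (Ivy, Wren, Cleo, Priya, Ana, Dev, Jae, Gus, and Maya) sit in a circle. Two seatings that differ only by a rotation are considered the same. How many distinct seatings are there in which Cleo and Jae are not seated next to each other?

All circular seatings of 9 people number (8)! = 40320.
Seatings with Cleo beside Jae: treat them as a block with 2 internal orders, giving 2 × (7)! = 10080.
Subtracting, 40320 − 10080 = 30240.

30240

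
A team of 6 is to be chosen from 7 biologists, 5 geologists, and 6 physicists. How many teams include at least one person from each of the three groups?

15470

Unrestricted: C(18,6) = 18564 ways to pick any 6 of the 18.
Subtract selections that omit an entire group: no biologists → C(11,6) = 462; no geologists → C(13,6) = 1716; no physicists → C(12,6) = 924.
Add back selections omitting two groups (i.e. drawn from a single group): C(7,6) + C(5,6) + C(6,6) = 8.
By inclusion–exclusion: 18564 − 3102 + 8 = 15470.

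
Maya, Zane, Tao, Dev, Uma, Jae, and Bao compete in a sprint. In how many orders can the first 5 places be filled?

2520

There are 7 choices for 1st place, 6 for 2nd, and so on down to 3 for position 5.
That gives 7 × 6 × 5 × 4 × 3 = 2520.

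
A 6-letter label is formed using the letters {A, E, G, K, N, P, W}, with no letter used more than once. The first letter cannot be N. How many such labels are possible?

4320

The first letter has 7−1 = 6 choices (anything except N).
The remaining 5 letters are filled from the other 6 symbols without repetition: 6 × 5 × 4 × 3 × 2 = 720.
Total: 6 × 720 = 4320.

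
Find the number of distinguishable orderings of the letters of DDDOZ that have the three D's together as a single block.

Treat the 3 copies of D as a single block. The multiset to arrange is then {DDD, O, Z}, 3 items in all.
All 3 items are distinct, so there are (3)! = 6 arrangements.

6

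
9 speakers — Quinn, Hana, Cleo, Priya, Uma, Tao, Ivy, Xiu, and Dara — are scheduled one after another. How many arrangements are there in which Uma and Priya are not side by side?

282240

Of the 9! = 362880 arrangements, those with Uma and Priya adjacent number 2 × 8! = 80640 (treat the pair as a block with 2 internal orders).
So 362880 − 80640 = 282240 arrangements keep them apart.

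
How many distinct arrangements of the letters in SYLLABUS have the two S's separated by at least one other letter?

There are 8!/(2!·2!) = 10080 arrangements of SYLLABUS in total.
If the two S's are adjacent, glue them into one block, leaving 7 items to arrange: (7)!/(2!) = 2520 ways.
Hence 10080 − 2520 = 7560.

7560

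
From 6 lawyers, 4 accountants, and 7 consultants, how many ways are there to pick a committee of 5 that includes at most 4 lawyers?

Split by how many lawyers are chosen (0 through 4).
Sum: C(6,0)·C(11,5) + C(6,1)·C(11,4) + C(6,2)·C(11,3) + C(6,3)·C(11,2) + C(6,4)·C(11,1) = 462 + 1980 + 2475 + 1100 + 165 = 6182.

6182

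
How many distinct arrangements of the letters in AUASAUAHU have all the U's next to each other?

Treat the 3 copies of U as a single block. The multiset to arrange is then {UUU, A, A, A, A, H, S}, 7 items in all.
That gives (7)!/(4!) = 210 arrangements.

210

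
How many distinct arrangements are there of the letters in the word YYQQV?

30

The 5 letters of YYQQV have repeats: Q appearing twice and Y appearing twice.
So there are 5! / (2!·2!) = 30 distinguishable arrangements.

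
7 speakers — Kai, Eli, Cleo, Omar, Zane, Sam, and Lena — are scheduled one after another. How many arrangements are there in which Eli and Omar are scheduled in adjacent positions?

1440

Treat {Eli, Omar} as a single unit. There are 6 units to order, and the pair itself can be ordered 2 ways.
So the count is 2·(6)! = 1440.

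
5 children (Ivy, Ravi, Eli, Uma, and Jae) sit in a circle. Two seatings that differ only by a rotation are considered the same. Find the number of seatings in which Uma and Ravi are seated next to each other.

12

Glue Uma and Ravi into a block (2 internal orders). Seating 4 units around a circle gives (3)! arrangements.
So 2 × (3)! = 2 × 6 = 12.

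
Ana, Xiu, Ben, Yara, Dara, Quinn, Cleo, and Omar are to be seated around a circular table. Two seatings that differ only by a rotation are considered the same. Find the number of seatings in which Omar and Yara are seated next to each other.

Treat {Omar, Yara} as one unit (2 internal orders) and seat the resulting 7 units around the table: (6)! circular arrangements.
So 2 × (6)! = 2 × 720 = 1440.

1440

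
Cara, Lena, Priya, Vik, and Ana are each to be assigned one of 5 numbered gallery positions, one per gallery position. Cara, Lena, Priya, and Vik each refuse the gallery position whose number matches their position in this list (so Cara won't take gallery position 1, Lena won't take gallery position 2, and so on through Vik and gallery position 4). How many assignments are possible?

53

Let Aᵢ (for 1 ≤ i ≤ 4) be the placements that put person i in their forbidden gallery position. Any j of these fix j positions, leaving (5−j)! ways to fill the rest, and there are C(4,j) ways to pick which j.
By inclusion–exclusion, the number of valid placements is Σ_{j=0}^{4} (−1)^j C(4,j)·(5−j)!.
Computing: 120 − 96 + 36 − 8 + 1 = 53.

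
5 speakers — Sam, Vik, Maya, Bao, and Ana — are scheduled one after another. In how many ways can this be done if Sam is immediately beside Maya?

Glue Sam and Maya into one block (2 internal orders), leaving 4 units to arrange in a row.
So the count is 2·(4)! = 48.

48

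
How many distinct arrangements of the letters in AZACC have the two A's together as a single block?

12

Treat the 2 copies of A as a single block. The multiset to arrange is then {AA, C, C, Z}, 4 items in all.
That gives (4)!/(2!) = 12 arrangements.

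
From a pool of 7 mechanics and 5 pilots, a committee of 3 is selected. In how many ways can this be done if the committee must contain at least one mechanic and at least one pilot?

175

Unrestricted: C(12,3) = 220 ways to pick any 3 of the 12.
Subtract selections that omit an entire group: no mechanics → C(5,3) = 10; no pilots → C(7,3) = 35.
Both groups omitted at once is impossible, so 220 − 45 = 175.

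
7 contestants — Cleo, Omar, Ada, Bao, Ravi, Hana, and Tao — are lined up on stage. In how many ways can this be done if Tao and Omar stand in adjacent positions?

1440

Glue Tao and Omar into one block (2 internal orders), leaving 6 units to arrange in a row.
That gives 2 × 6! = 2 × 720 = 1440.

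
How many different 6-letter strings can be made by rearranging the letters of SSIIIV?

The 6 letters of SSIIIV have repeats: I appearing 3 times and S appearing twice.
So there are 6! / (3!·2!) = 60 distinguishable arrangements.

60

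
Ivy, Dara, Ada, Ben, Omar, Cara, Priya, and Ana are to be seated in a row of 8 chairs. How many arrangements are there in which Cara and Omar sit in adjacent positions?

10080

Treat {Cara, Omar} as a single unit. There are 7 units to order, and the pair itself can be ordered 2 ways.
That gives 2 × 7! = 2 × 5040 = 10080.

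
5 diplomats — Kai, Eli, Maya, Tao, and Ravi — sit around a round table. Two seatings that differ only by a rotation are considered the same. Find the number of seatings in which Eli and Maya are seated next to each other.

12

Glue Eli and Maya into a block (2 internal orders). Seating 4 units around a circle gives (3)! arrangements.
So 2 × (3)! = 2 × 6 = 12.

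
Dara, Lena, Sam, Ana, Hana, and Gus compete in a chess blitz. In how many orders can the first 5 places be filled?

720

This is an ordered selection of 5 from 6: P(6,5).
That gives 6 × 5 × 4 × 3 × 2 = 720.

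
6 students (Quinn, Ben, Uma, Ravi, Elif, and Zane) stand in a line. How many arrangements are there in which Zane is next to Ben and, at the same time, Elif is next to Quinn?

Treat {Zane,Ben} as one block (2 orders) and {Elif,Quinn} as another (2 orders).
That leaves 4 units to arrange: 2 × 2 × 4! = 4 × 24 = 96.

96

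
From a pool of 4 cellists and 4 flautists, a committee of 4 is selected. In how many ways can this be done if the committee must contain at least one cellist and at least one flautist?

Total 4-person selections from all 8: C(8,4) = 70.
Selections missing a whole group: no cellists → C(4,4) = 1; no flautists → C(4,4) = 1.
Both groups omitted at once is impossible, so 70 − 2 = 68.

68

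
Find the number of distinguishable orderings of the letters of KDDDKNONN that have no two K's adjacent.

Total arrangements of KDDDKNONN: 9!/(3!·3!·2!) = 5040.
Arrangements with the K's together: treat KK as one letter, giving (8)!/(3!·3!) = 1120.
Hence 5040 − 1120 = 3920.

3920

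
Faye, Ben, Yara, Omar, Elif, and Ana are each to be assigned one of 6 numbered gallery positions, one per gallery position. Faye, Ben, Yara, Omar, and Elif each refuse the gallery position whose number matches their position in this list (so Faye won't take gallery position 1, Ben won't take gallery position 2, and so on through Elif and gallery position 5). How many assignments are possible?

Let Aᵢ (for 1 ≤ i ≤ 5) be the placements that put person i in their forbidden gallery position. Any j of these fix j positions, leaving (6−j)! ways to fill the rest, and there are C(5,j) ways to pick which j.
By inclusion–exclusion, the number of valid placements is Σ_{j=0}^{5} (−1)^j C(5,j)·(6−j)!.
Computing: 720 − 600 + 240 − 60 + 10 − 1 = 309.

309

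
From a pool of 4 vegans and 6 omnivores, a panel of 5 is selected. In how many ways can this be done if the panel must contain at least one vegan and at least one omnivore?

Total 5-person selections from all 10: C(10,5) = 252.
Selections missing a whole group: no vegans → C(6,5) = 6; no omnivores → C(4,5) = 0.
Both groups omitted at once is impossible, so 252 − 6 = 246.

246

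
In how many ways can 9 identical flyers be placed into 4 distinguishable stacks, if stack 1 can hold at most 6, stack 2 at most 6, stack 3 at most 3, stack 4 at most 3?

By stars and bars, unrestricted non-negative solutions to x_1+…+x_4 = 9 number C(9+3,3) = 220.
Subtract solutions that violate a single cap (substitute x_i' = x_i − (cap_i+1)): x_1 ≥ 7 gives C(5,3) = 10; x_2 ≥ 7 gives C(5,3) = 10; x_3 ≥ 4 gives C(8,3) = 56; x_4 ≥ 4 gives C(8,3) = 56. Together 132.
Add back pairs where two caps are both exceeded: 0 + 0 + 0 + 0 + 0 + 4 = 4.
By inclusion–exclusion the count is 220 − 132 + 4 = 92.

92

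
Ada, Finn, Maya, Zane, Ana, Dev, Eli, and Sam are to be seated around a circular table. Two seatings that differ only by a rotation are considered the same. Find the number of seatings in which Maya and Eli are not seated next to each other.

All circular seatings of 8 people number (7)! = 5040.
Seatings with Maya beside Eli: treat them as a block with 2 internal orders, giving 2 × (6)! = 1440.
Subtracting, 5040 − 1440 = 3600.

3600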